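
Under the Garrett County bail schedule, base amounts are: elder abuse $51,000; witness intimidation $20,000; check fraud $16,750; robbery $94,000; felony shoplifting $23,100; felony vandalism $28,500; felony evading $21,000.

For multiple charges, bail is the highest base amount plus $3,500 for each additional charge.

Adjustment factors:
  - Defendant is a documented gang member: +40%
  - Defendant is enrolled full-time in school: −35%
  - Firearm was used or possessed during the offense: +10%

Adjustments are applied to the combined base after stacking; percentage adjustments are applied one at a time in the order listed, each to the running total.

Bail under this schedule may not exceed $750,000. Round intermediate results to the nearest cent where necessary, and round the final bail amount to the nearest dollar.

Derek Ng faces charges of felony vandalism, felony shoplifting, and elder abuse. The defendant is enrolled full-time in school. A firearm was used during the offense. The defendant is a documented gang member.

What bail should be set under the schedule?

$58,058

Base amounts from the schedule: felony vandalism $28,500; felony shoplifting $23,100; elder abuse $51,000.
Stacking rule: highest base plus $3,500 per additional charge. Highest is elder abuse at $51,000; 2 additional charges → +$7,000. Combined base = $58,000.
Defendant is a documented gang member (+40%): $58,000 × 1.4 = $81,200.
Defendant is enrolled full-time in school (−35%): $81,200 × 0.65 = $52,780.
Firearm was used or possessed during the offense (+10%): $52,780 × 1.1 = $58,058.
$58,058 is within the $750,000 maximum.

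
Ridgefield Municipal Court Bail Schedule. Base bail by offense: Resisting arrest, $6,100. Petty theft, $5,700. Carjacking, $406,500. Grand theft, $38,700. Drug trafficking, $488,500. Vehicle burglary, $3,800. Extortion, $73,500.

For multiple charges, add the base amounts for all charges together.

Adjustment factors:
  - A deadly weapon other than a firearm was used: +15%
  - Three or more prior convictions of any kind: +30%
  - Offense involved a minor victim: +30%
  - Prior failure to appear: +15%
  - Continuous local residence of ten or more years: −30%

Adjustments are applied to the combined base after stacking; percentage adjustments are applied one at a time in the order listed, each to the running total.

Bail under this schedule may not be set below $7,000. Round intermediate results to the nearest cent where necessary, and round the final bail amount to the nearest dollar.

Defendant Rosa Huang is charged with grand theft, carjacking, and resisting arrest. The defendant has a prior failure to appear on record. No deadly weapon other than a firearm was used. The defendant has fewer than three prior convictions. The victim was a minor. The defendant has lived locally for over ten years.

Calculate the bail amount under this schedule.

$472,285

Base amounts from the schedule: grand theft $38,700; carjacking $406,500; resisting arrest $6,100.
Stacking rule: sum of all bases. $38,700 + $406,500 + $6,100 = $451,300.
Offense involved a minor victim (+30%): $451,300 × 1.3 = $586,690.
Prior failure to appear (+15%): $586,690 × 1.15 = $674,693.50.
Continuous local residence of ten or more years (−30%): $674,693.50 × 0.7 = $472,285.45.
$472,285.45 is at or above the $7,000 minimum.
Rounded to the nearest dollar: $472,285.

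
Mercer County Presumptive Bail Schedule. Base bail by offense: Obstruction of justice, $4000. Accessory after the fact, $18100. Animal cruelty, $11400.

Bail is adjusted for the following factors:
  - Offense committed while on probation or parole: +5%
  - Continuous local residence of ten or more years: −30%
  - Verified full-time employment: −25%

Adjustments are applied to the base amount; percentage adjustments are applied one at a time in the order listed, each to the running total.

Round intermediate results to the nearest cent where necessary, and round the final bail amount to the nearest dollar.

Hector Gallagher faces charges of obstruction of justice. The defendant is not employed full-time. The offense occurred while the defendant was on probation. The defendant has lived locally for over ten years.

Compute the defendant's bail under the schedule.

$2940

Base amounts from the schedule: obstruction of justice $4000.
Single charge. Combined base = $4000.
Offense committed while on probation or parole (+5%): $4000 × 1.05 = $4200.
Continuous local residence of ten or more years (−30%): $4200 × 0.7 = $2940.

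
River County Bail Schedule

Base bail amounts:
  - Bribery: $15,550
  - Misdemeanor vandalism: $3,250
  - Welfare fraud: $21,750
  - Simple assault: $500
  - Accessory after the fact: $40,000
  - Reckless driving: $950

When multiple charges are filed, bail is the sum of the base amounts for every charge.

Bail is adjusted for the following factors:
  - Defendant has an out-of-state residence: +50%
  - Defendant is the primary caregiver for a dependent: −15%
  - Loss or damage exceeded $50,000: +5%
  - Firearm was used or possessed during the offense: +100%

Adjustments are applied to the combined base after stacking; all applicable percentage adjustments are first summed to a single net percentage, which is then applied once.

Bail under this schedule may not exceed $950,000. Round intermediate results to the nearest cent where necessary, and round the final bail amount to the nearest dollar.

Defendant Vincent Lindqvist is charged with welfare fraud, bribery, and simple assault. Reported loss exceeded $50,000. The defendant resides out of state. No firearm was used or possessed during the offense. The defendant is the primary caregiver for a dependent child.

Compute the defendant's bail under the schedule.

$52,920

Base amounts from the schedule: welfare fraud $21,750; bribery $15,550; simple assault $500.
Stacking rule: sum of all bases. $21,750 + $15,550 + $500 = $37,800.
Net percentage adjustment: +50% −15% +5% = +40%. $37,800 × 1.4 = $52,920.
$52,920 is within the $950,000 maximum.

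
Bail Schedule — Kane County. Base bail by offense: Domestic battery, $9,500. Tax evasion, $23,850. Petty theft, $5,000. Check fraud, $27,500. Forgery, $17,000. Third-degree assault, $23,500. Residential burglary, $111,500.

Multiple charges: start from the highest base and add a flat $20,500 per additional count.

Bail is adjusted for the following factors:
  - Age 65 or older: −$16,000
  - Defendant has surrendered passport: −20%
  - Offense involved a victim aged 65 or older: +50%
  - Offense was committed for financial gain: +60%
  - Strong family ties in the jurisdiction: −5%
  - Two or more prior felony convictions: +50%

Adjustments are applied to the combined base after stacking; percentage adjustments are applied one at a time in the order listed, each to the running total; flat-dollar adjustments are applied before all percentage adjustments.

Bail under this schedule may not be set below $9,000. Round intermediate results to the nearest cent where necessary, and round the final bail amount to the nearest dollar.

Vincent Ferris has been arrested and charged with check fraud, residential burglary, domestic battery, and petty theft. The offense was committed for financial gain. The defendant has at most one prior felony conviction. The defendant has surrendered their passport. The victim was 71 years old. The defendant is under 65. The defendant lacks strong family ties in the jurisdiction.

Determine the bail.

Base amounts from the schedule: check fraud $27,500; residential burglary $111,500; domestic battery $9,500; petty theft $5,000.
Stacking rule: highest base plus $20,500 per additional charge. Highest is residential burglary at $111,500; 3 additional charges → +$61,500. Combined base = $173,000.
Defendant has surrendered passport (−20%): $173,000 × 0.8 = $138,400.
Offense involved a victim aged 65 or older (+50%): $138,400 × 1.5 = $207,600.
Offense was committed for financial gain (+60%): $207,600 × 1.6 = $332,160.
$332,160 is at or above the $9,000 minimum.

$332,160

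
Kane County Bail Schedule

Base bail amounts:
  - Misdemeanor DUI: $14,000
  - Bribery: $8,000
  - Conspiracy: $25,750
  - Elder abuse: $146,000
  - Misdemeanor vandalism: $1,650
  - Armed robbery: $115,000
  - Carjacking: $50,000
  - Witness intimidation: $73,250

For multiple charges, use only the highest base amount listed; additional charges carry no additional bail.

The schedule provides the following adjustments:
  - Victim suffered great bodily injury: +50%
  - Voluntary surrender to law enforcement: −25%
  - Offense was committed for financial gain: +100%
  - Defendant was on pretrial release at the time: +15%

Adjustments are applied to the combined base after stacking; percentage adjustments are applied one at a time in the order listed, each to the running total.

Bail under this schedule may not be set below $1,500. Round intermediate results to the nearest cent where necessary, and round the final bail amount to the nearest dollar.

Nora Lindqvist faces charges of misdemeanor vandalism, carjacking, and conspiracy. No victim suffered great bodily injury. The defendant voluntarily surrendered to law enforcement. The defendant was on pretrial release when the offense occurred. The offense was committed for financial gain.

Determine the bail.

$86,250

Base amounts from the schedule: misdemeanor vandalism $1,650; carjacking $50,000; conspiracy $25,750.
Stacking rule: use the highest base only. Highest is carjacking at $50,000. Combined base = $50,000.
Voluntary surrender to law enforcement (−25%): $50,000 × 0.75 = $37,500.
Offense was committed for financial gain (+100%): $37,500 × 2 = $75,000.
Defendant was on pretrial release at the time (+15%): $75,000 × 1.15 = $86,250.
$86,250 is at or above the $1,500 minimum.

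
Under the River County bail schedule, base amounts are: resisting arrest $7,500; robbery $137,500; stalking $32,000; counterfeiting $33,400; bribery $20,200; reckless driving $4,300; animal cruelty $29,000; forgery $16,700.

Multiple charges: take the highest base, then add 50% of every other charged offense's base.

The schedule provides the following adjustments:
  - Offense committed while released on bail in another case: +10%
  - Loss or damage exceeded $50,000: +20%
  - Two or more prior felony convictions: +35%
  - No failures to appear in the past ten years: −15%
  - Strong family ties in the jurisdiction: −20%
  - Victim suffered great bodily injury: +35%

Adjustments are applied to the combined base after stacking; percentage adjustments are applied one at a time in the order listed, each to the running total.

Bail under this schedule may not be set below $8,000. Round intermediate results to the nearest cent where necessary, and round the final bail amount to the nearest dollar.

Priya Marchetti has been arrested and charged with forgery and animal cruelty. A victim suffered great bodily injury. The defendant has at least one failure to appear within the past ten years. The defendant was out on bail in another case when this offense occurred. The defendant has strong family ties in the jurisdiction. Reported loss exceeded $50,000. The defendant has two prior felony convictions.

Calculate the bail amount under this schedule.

Base amounts from the schedule: forgery $16,700; animal cruelty $29,000.
Stacking rule: highest base plus 50% of each additional charge. Highest is animal cruelty at $29,000. Additional: $16,700 × 50% = $8,350. Combined base = $29,000 + $8,350 = $37,350.
Offense committed while released on bail in another case (+10%): $37,350 × 1.1 = $41,085.
Loss or damage exceeded $50,000 (+20%): $41,085 × 1.2 = $49,302.
Two or more prior felony convictions (+35%): $49,302 × 1.35 = $66,557.70.
Strong family ties in the jurisdiction (−20%): $66,557.70 × 0.8 = $53,246.16.
Victim suffered great bodily injury (+35%): $53,246.16 × 1.35 = $71,882.32.
$71,882.32 is at or above the $8,000 minimum.
Rounded to the nearest dollar: $71,882.

$71,882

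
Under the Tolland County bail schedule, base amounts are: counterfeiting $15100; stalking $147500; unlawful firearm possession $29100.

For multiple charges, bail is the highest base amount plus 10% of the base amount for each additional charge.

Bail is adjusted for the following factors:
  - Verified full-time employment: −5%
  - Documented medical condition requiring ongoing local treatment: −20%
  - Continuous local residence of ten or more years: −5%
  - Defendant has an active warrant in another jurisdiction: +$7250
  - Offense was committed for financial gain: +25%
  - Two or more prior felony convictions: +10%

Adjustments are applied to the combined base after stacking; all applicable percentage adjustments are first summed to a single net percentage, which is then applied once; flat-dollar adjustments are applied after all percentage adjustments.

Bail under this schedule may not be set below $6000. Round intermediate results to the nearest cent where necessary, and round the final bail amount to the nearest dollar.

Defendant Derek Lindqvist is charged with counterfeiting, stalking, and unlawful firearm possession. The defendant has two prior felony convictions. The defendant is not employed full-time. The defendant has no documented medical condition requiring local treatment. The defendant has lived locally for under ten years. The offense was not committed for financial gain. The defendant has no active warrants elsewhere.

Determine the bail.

$167112

Base amounts from the schedule: counterfeiting $15100; stalking $147500; unlawful firearm possession $29100.
Stacking rule: highest base plus 10% of each additional charge. Highest is stalking at $147500. Additional: $15100 × 10% = $1510; $29100 × 10% = $2910. Combined base = $147500 + $4420 = $151920.
Two or more prior felony convictions (+10%): $151920 × 1.1 = $167112.
$167112 is at or above the $6000 minimum.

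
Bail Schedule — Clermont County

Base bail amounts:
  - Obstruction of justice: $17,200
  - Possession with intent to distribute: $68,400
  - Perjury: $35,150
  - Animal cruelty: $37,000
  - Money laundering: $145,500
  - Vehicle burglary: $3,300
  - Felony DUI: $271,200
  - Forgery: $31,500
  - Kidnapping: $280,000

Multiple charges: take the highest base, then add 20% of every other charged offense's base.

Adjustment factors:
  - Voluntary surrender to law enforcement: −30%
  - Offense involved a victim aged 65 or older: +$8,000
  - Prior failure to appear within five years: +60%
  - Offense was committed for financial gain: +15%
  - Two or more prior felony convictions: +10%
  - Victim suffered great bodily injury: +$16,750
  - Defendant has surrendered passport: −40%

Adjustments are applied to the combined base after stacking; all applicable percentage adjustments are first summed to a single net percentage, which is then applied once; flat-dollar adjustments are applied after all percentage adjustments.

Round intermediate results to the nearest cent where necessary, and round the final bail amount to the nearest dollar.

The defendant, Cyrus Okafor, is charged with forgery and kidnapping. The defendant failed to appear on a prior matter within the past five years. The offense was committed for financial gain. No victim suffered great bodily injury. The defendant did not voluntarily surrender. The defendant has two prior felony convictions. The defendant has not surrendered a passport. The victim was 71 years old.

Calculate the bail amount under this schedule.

$537,655

Base amounts from the schedule: forgery $31,500; kidnapping $280,000.
Stacking rule: highest base plus 20% of each additional charge. Highest is kidnapping at $280,000. Additional: $31,500 × 20% = $6,300. Combined base = $280,000 + $6,300 = $286,300.
Net percentage adjustment: +60% +15% +10% = +85%. $286,300 × 1.85 = $529,655.
Offense involved a victim aged 65 or older (+$8,000 flat): $529,655 + $8,000 = $537,655.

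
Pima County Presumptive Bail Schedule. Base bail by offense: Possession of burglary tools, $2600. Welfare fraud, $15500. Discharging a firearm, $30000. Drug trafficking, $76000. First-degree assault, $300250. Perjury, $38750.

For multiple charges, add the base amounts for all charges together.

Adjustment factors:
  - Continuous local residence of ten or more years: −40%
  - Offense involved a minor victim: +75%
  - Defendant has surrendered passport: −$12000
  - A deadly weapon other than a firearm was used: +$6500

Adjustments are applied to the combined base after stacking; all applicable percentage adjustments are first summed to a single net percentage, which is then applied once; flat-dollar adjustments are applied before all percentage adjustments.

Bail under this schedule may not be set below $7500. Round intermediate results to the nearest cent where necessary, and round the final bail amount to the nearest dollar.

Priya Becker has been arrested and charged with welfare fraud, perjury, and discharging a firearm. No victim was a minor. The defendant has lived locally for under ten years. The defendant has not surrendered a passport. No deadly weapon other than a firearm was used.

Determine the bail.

$84250

Base amounts from the schedule: welfare fraud $15500; perjury $38750; discharging a firearm $30000.
Stacking rule: sum of all bases. $15500 + $38750 + $30000 = $84250.
No adjustment factors apply to this defendant.
$84250 is at or above the $7500 minimum.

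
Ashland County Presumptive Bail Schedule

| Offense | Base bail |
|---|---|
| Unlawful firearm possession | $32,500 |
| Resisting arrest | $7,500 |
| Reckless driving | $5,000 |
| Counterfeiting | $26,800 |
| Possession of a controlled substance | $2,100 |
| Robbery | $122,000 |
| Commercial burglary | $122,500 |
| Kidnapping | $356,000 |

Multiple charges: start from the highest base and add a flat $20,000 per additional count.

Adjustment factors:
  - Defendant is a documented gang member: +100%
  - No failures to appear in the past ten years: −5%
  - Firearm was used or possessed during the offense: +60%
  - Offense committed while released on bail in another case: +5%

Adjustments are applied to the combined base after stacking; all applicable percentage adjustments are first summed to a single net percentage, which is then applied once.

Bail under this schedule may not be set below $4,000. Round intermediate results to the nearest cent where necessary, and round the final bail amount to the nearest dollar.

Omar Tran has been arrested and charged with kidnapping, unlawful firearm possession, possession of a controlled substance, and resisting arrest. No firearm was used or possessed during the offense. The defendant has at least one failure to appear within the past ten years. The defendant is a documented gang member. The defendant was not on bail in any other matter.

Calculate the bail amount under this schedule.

Base amounts from the schedule: kidnapping $356,000; unlawful firearm possession $32,500; possession of a controlled substance $2,100; resisting arrest $7,500.
Stacking rule: highest base plus $20,000 per additional charge. Highest is kidnapping at $356,000; 3 additional charges → +$60,000. Combined base = $416,000.
Defendant is a documented gang member (+100%): $416,000 × 2 = $832,000.
$832,000 is at or above the $4,000 minimum.

$832,000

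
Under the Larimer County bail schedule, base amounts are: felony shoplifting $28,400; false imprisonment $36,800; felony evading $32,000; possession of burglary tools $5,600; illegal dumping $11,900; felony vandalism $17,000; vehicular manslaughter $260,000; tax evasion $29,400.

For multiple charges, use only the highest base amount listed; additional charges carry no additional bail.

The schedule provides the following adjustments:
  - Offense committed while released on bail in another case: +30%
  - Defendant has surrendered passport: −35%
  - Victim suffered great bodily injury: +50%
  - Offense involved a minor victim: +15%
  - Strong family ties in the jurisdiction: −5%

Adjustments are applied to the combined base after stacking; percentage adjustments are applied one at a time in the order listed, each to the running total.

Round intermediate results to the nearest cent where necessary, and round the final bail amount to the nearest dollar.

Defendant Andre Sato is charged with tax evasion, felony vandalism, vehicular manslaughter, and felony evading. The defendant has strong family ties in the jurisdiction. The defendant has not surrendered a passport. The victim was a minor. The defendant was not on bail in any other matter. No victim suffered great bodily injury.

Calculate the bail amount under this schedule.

Base amounts from the schedule: tax evasion $29,400; felony vandalism $17,000; vehicular manslaughter $260,000; felony evading $32,000.
Stacking rule: use the highest base only. Highest is vehicular manslaughter at $260,000. Combined base = $260,000.
Offense involved a minor victim (+15%): $260,000 × 1.15 = $299,000.
Strong family ties in the jurisdiction (−5%): $299,000 × 0.95 = $284,050.

$284,050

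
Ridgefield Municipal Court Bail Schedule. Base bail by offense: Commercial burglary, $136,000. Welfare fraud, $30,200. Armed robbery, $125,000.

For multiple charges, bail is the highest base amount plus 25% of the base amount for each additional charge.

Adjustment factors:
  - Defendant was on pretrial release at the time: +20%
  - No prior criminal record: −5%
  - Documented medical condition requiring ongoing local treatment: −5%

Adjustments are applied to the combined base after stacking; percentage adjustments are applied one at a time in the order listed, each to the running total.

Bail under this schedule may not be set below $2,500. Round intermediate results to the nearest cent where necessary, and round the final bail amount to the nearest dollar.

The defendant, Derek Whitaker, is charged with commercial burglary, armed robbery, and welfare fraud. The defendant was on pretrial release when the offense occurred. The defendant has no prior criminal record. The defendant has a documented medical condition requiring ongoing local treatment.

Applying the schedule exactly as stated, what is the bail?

$189,308

Base amounts from the schedule: commercial burglary $136,000; armed robbery $125,000; welfare fraud $30,200.
Stacking rule: highest base plus 25% of each additional charge. Highest is commercial burglary at $136,000. Additional: $125,000 × 25% = $31,250; $30,200 × 25% = $7,550. Combined base = $136,000 + $38,800 = $174,800.
Defendant was on pretrial release at the time (+20%): $174,800 × 1.2 = $209,760.
No prior criminal record (−5%): $209,760 × 0.95 = $199,272.
Documented medical condition requiring ongoing local treatment (−5%): $199,272 × 0.95 = $189,308.40.
$189,308.40 is at or above the $2,500 minimum.
Rounded to the nearest dollar: $189,308.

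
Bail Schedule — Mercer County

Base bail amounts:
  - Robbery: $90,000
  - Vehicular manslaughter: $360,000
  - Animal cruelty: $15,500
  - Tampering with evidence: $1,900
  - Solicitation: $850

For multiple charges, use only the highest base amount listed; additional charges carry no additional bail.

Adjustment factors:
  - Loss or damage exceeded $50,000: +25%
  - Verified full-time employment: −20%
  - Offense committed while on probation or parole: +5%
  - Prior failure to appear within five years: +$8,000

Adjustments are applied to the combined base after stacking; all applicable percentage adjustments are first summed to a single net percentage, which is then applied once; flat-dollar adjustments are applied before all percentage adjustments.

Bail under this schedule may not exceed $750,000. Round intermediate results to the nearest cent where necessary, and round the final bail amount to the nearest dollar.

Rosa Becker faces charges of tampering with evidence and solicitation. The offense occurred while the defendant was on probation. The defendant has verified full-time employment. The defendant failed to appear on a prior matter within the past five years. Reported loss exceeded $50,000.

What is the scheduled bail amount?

Base amounts from the schedule: tampering with evidence $1,900; solicitation $850.
Stacking rule: use the highest base only. Highest is tampering with evidence at $1,900. Combined base = $1,900.
Prior failure to appear within five years (+$8,000 flat): $1,900 + $8,000 = $9,900.
Net percentage adjustment: +25% −20% +5% = +10%. $9,900 × 1.1 = $10,890.
$10,890 is within the $750,000 maximum.

$10,890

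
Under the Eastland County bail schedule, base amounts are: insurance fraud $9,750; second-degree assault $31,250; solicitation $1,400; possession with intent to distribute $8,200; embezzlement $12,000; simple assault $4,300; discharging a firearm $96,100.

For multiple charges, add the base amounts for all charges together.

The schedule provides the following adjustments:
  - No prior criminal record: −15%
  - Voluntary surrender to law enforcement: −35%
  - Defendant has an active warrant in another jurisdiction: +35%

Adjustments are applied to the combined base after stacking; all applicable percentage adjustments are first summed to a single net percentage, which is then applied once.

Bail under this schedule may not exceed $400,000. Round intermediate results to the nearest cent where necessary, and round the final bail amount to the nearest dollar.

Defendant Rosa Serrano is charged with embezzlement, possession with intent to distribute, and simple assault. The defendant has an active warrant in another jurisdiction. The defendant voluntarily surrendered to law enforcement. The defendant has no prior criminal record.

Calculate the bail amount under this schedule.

$20,825

Base amounts from the schedule: embezzlement $12,000; possession with intent to distribute $8,200; simple assault $4,300.
Stacking rule: sum of all bases. $12,000 + $8,200 + $4,300 = $24,500.
Net percentage adjustment: −15% −35% +35% = −15%. $24,500 × 0.85 = $20,825.
$20,825 is within the $400,000 maximum.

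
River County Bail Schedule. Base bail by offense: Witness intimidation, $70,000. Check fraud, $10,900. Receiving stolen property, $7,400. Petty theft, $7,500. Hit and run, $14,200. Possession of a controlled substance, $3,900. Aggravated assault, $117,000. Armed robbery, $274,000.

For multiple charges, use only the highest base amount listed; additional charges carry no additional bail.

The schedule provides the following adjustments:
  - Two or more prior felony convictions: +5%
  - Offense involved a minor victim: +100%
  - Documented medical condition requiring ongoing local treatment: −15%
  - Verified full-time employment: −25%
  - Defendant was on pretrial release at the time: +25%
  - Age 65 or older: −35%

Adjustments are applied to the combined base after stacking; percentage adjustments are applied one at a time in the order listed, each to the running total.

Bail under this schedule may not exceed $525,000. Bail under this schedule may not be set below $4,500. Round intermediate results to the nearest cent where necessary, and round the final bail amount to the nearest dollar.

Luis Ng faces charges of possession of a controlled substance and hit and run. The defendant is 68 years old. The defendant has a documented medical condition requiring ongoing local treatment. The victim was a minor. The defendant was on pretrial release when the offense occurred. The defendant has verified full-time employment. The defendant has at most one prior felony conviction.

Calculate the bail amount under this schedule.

$14,710

Base amounts from the schedule: possession of a controlled substance $3,900; hit and run $14,200.
Stacking rule: use the highest base only. Highest is hit and run at $14,200. Combined base = $14,200.
Offense involved a minor victim (+100%): $14,200 × 2 = $28,400.
Documented medical condition requiring ongoing local treatment (−15%): $28,400 × 0.85 = $24,140.
Verified full-time employment (−25%): $24,140 × 0.75 = $18,105.
Defendant was on pretrial release at the time (+25%): $18,105 × 1.25 = $22,631.25.
Age 65 or older (−35%): $22,631.25 × 0.65 = $14,710.31.
$14,710.31 is within the $525,000 maximum.
$14,710.31 is at or above the $4,500 minimum.
Rounded to the nearest dollar: $14,710.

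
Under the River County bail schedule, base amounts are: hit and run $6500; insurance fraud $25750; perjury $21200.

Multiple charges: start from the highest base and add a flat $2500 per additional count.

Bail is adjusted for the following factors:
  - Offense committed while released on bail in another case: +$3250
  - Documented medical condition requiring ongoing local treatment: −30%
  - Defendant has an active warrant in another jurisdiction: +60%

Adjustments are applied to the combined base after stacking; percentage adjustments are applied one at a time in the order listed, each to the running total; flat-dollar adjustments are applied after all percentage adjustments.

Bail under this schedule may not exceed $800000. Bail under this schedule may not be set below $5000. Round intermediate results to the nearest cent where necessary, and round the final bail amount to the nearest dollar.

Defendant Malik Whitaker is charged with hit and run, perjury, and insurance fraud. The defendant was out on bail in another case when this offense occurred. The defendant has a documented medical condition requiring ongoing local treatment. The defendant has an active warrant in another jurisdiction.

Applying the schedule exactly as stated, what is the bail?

$37690

Base amounts from the schedule: hit and run $6500; perjury $21200; insurance fraud $25750.
Stacking rule: highest base plus $2500 per additional charge. Highest is insurance fraud at $25750; 2 additional charges → +$5000. Combined base = $30750.
Documented medical condition requiring ongoing local treatment (−30%): $30750 × 0.7 = $21525.
Defendant has an active warrant in another jurisdiction (+60%): $21525 × 1.6 = $34440.
Offense committed while released on bail in another case (+$3250 flat): $34440 + $3250 = $37690.
$37690 is within the $800000 maximum.
$37690 is at or above the $5000 minimum.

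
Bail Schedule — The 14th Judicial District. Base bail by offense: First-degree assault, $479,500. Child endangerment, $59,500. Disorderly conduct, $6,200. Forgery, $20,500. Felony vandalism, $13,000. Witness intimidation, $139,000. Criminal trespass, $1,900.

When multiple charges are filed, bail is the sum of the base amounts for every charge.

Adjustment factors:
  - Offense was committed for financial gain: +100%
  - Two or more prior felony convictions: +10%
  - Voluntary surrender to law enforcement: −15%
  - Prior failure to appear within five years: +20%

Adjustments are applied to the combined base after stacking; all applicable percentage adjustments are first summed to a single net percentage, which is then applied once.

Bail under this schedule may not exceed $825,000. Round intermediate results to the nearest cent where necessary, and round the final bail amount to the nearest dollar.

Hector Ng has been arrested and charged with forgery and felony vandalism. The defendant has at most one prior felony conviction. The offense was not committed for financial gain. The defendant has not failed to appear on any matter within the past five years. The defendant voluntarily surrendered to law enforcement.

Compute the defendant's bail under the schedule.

Base amounts from the schedule: forgery $20,500; felony vandalism $13,000.
Stacking rule: sum of all bases. $20,500 + $13,000 = $33,500.
Voluntary surrender to law enforcement (−15%): $33,500 × 0.85 = $28,475.
$28,475 is within the $825,000 maximum.

$28,475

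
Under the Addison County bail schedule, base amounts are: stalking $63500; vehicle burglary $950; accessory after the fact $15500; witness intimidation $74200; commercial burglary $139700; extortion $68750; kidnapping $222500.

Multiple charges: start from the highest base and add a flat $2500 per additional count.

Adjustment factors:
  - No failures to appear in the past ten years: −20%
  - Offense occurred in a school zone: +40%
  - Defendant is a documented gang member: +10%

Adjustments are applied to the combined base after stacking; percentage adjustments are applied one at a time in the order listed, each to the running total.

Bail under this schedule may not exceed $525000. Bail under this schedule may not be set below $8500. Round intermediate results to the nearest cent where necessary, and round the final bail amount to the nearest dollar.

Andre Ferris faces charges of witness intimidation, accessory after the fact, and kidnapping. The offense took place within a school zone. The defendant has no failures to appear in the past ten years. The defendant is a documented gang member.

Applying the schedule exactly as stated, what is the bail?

$280280

Base amounts from the schedule: witness intimidation $74200; accessory after the fact $15500; kidnapping $222500.
Stacking rule: highest base plus $2500 per additional charge. Highest is kidnapping at $222500; 2 additional charges → +$5000. Combined base = $227500.
No failures to appear in the past ten years (−20%): $227500 × 0.8 = $182000.
Offense occurred in a school zone (+40%): $182000 × 1.4 = $254800.
Defendant is a documented gang member (+10%): $254800 × 1.1 = $280280.
$280280 is within the $525000 maximum.
$280280 is at or above the $8500 minimum.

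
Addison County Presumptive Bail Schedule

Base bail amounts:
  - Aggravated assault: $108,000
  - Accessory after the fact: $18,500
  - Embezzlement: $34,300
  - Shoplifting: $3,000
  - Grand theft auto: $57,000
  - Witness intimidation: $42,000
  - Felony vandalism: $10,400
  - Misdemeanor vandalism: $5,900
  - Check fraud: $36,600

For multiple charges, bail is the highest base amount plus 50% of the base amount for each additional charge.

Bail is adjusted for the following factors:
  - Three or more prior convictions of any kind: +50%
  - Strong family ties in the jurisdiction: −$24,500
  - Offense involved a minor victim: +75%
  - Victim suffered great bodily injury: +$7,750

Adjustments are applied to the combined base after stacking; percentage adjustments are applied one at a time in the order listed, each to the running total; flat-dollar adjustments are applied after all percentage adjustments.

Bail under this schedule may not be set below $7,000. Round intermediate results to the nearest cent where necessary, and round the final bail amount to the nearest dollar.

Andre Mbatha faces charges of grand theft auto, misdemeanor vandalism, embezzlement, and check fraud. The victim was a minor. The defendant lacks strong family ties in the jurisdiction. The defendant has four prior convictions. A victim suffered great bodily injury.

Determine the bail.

$258,175

Base amounts from the schedule: grand theft auto $57,000; misdemeanor vandalism $5,900; embezzlement $34,300; check fraud $36,600.
Stacking rule: highest base plus 50% of each additional charge. Highest is grand theft auto at $57,000. Additional: $5,900 × 50% = $2,950; $34,300 × 50% = $17,150; $36,600 × 50% = $18,300. Combined base = $57,000 + $38,400 = $95,400.
Three or more prior convictions of any kind (+50%): $95,400 × 1.5 = $143,100.
Offense involved a minor victim (+75%): $143,100 × 1.75 = $250,425.
Victim suffered great bodily injury (+$7,750 flat): $250,425 + $7,750 = $258,175.
$258,175 is at or above the $7,000 minimum.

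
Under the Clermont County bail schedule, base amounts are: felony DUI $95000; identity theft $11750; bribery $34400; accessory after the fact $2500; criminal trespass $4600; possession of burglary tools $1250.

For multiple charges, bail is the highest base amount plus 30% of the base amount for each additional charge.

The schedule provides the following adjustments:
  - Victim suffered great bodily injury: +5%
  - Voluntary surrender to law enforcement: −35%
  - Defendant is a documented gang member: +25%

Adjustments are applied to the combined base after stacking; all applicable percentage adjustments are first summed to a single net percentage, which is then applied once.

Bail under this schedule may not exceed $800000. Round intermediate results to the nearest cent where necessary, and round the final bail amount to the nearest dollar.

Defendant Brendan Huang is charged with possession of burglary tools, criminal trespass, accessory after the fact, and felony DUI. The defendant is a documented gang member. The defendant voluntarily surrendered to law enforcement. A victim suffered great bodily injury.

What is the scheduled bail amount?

$92630

Base amounts from the schedule: possession of burglary tools $1250; criminal trespass $4600; accessory after the fact $2500; felony DUI $95000.
Stacking rule: highest base plus 30% of each additional charge. Highest is felony DUI at $95000. Additional: $1250 × 30% = $375; $4600 × 30% = $1380; $2500 × 30% = $750. Combined base = $95000 + $2505 = $97505.
Net percentage adjustment: +5% −35% +25% = −5%. $97505 × 0.95 = $92629.75.
$92629.75 is within the $800000 maximum.
Rounded to the nearest dollar: $92630.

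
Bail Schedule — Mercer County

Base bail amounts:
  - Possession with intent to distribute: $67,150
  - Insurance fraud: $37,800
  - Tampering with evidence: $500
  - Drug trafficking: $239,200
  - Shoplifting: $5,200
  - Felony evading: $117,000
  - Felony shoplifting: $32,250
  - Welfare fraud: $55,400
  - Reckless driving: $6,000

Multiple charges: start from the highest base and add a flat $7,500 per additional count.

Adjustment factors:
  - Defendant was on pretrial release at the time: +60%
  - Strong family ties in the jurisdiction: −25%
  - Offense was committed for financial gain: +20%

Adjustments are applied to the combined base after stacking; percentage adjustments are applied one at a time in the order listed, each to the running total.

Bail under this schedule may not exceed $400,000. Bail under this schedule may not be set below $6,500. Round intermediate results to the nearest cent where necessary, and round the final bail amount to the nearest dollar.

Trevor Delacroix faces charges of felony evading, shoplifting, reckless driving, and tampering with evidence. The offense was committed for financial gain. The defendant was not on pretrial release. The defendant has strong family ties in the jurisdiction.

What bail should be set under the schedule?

Base amounts from the schedule: felony evading $117,000; shoplifting $5,200; reckless driving $6,000; tampering with evidence $500.
Stacking rule: highest base plus $7,500 per additional charge. Highest is felony evading at $117,000; 3 additional charges → +$22,500. Combined base = $139,500.
Strong family ties in the jurisdiction (−25%): $139,500 × 0.75 = $104,625.
Offense was committed for financial gain (+20%): $104,625 × 1.2 = $125,550.
$125,550 is within the $400,000 maximum.
$125,550 is at or above the $6,500 minimum.

$125,550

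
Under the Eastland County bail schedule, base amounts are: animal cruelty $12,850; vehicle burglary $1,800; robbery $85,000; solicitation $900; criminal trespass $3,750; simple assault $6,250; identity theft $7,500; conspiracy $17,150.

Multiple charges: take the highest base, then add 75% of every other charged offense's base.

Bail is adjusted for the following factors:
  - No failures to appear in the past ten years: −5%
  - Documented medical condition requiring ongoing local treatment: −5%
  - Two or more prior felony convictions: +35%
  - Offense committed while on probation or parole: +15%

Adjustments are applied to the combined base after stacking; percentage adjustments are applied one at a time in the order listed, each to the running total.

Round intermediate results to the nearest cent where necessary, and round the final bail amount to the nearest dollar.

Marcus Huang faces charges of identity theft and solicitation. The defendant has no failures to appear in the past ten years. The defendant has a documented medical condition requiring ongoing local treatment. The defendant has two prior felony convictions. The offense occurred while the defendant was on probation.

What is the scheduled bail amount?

$11,454

Base amounts from the schedule: identity theft $7,500; solicitation $900.
Stacking rule: highest base plus 75% of each additional charge. Highest is identity theft at $7,500. Additional: $900 × 75% = $675. Combined base = $7,500 + $675 = $8,175.
No failures to appear in the past ten years (−5%): $8,175 × 0.95 = $7,766.25.
Documented medical condition requiring ongoing local treatment (−5%): $7,766.25 × 0.95 = $7,377.94.
Two or more prior felony convictions (+35%): $7,377.94 × 1.35 = $9,960.22.
Offense committed while on probation or parole (+15%): $9,960.22 × 1.15 = $11,454.25.
Rounded to the nearest dollar: $11,454.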